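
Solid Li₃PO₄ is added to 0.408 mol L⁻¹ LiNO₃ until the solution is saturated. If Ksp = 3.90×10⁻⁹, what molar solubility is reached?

5.74×10⁻⁸ M

Li₃PO₄(s) ⇌ 3 Li⁺(aq) + PO₄³⁻(aq)
The solution already contains Li⁺ at 0.408 mol L⁻¹. Let s be the molar solubility of Li₃PO₄.
[Li⁺] ≈ 0.408 mol L⁻¹ (common ion dominates); [PO₄³⁻] = s.
Ksp = [Li⁺]^3[PO₄³⁻] = (0.408)^3s
s = 3.90×10⁻⁹ / (0.408)^3 = 5.74×10⁻⁸
s = 5.74×10⁻⁸ mol L⁻¹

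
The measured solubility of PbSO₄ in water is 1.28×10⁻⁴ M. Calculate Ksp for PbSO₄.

Ksp = 1.64×10⁻⁸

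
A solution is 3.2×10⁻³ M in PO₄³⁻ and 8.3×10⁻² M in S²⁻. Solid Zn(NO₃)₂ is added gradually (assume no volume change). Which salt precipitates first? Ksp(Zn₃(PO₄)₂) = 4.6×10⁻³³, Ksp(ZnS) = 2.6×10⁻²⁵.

ZnS

The threshold for precipitation is Q = Ksp.
For Zn₃(PO₄)₂: [Zn²⁺] = (Ksp/[PO₄³⁻]^2)^(1/3) = 7.7×10⁻¹⁰ M
For ZnS: [Zn²⁺] = (Ksp/[S²⁻]) = 3.1×10⁻²⁴ M
ZnS requires the lower [Zn²⁺], so it precipitates first.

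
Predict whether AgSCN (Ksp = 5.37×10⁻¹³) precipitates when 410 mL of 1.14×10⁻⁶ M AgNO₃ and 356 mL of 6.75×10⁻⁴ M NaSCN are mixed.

Yes

After mixing, V = 410 mL + 356 mL = 766 mL.
[Ag⁺] = (1.14×10⁻⁶)(410)/766 = 6.10×10⁻⁷ M
[SCN⁻] = (6.75×10⁻⁴)(356)/766 = 3.14×10⁻⁴ M
Q = [Ag⁺][SCN⁻] = 1.91×10⁻¹⁰
Because Q > Ksp (1.91×10⁻¹⁰ vs 5.37×10⁻¹³), a precipitate of AgSCN forms.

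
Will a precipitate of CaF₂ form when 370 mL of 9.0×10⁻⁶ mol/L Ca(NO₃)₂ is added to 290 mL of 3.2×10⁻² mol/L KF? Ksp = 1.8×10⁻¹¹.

Yes

Total volume after mixing = 370 + 290 = 660 mL.
[Ca²⁺] = (9.0×10⁻⁶)(370)/660 = 5.0×10⁻⁶ mol/L
[F⁻] = (3.2×10⁻²)(290)/660 = 1.4×10⁻² mol/L
Q = [Ca²⁺][F⁻]^2 = 1.0×10⁻⁹
Since Q (1.0×10⁻⁹) exceeds Ksp (1.8×10⁻¹¹), CaF₂ will precipitate.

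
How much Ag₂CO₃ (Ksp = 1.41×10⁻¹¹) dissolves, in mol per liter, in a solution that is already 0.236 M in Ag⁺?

2.53×10⁻¹⁰ M

Ag₂CO₃(s) ⇌ 2 Ag⁺(aq) + CO₃²⁻(aq)
The solution already contains Ag⁺ at 0.236 M. Let s be the molar solubility of Ag₂CO₃.
[Ag⁺] ≈ 0.236 M (common ion dominates); [CO₃²⁻] = s.
Ksp = [Ag⁺]^2[CO₃²⁻] = (0.236)^2s
s = 1.41×10⁻¹¹ / (0.236)^2 = 2.53×10⁻¹⁰
s = 2.53×10⁻¹⁰ M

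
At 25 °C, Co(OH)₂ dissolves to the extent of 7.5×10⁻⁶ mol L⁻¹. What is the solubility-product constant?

Ksp = 1.7×10⁻¹⁵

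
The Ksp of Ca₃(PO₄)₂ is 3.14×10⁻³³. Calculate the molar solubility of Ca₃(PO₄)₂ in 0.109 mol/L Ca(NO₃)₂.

7.79×10⁻¹⁶ M

Ca₃(PO₄)₂(s) ⇌ 3 Ca²⁺(aq) + 2 PO₄³⁻(aq)
Ca²⁺ is already present at 0.109 mol/L. If s mol/L of Ca₃(PO₄)₂ dissolves, [PO₄³⁻] = 2s while [Ca²⁺] ≈ 0.109 mol/L.
Ksp = [Ca²⁺]^3[PO₄³⁻]^2 = (0.109)^3(2s)^2
(2s)^2 = 3.14×10⁻³³ / (0.109)^3 = 2.42×10⁻³⁰
s = 7.79×10⁻¹⁶ mol/L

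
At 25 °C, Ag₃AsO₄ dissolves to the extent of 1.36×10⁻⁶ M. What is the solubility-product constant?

Ksp = 9.24×10⁻²³

Ag₃AsO₄(s) ⇌ 3 Ag⁺(aq) + AsO₄³⁻(aq)
Call the molar solubility s, so that [Ag⁺] = 3s and [AsO₄³⁻] = s.
Ksp = [Ag⁺]^3[AsO₄³⁻] = (3s)^3 · s = 27s^4
Ksp = 27 × (1.36×10⁻⁶)^4 = 9.24×10⁻²³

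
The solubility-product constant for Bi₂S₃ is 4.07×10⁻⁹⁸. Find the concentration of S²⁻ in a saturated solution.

3.91×10⁻²⁰ M

Bi₂S₃(s) ⇌ 2 Bi³⁺(aq) + 3 S²⁻(aq)
For each mole of Bi₂S₃ that dissolves per liter, [Bi³⁺] = 2s and [S²⁻] = 3s; let s denote this solubility.
Ksp = [Bi³⁺]^2[S²⁻]^3 = (2s)^2 · (3s)^3 = 108s^5 = 4.07×10⁻⁹⁸
s = 1.30×10⁻²⁰ M
[S²⁻] = 3s = 3.91×10⁻²⁰ M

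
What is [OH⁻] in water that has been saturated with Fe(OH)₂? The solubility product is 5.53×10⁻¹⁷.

4.80×10⁻⁶ M

Fe(OH)₂(s) ⇌ Fe²⁺(aq) + 2 OH⁻(aq)
If s mol/L of Fe(OH)₂ dissolves, [Fe²⁺] = s and [OH⁻] = 2s.
Ksp = [Fe²⁺][OH⁻]^2 = s · (2s)^2 = 4s^3 = 5.53×10⁻¹⁷
s = 2.40×10⁻⁶ mol L⁻¹
[OH⁻] = 2s = 4.80×10⁻⁶ mol L⁻¹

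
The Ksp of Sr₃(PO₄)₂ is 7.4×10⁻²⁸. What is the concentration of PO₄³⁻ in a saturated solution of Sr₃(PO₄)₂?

Sr₃(PO₄)₂(s) ⇌ 3 Sr²⁺(aq) + 2 PO₄³⁻(aq)
With molar solubility s: [Sr²⁺] = 3s, [PO₄³⁻] = 2s.
Ksp = [Sr²⁺]^3[PO₄³⁻]^2 = (3s)^3 · (2s)^2 = 108s^5 = 7.4×10⁻²⁸
s = 1.5×10⁻⁶ mol/L
[PO₄³⁻] = 2s = 2.9×10⁻⁶ mol/L

2.9×10⁻⁶ M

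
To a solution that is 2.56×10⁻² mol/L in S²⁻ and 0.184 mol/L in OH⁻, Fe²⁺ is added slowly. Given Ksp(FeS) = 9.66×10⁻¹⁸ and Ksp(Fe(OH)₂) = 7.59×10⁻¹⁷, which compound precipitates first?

Precipitation of each salt begins when its ion product equals Ksp.
For FeS: [Fe²⁺] = (Ksp/[S²⁻]) = 3.77×10⁻¹⁶ mol/L
For Fe(OH)₂: [Fe²⁺] = (Ksp/[OH⁻]^2) = 2.24×10⁻¹⁵ mol/L
FeS requires the lower [Fe²⁺], so it precipitates first.

FeS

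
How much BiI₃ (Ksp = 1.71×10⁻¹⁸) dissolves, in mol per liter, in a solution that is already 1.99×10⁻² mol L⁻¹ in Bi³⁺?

1.47×10⁻⁶ M

BiI₃(s) ⇌ Bi³⁺(aq) + 3 I⁻(aq)
Let s be the solubility of BiI₃ here. The common ion gives [Bi³⁺] ≈ 1.99×10⁻² mol L⁻¹, and [I⁻] = 3s.
Ksp = [Bi³⁺][I⁻]^3 = (1.99×10⁻²)(3s)^3
(3s)^3 = 1.71×10⁻¹⁸ / (1.99×10⁻²) = 8.59×10⁻¹⁷
s = 1.47×10⁻⁶ mol L⁻¹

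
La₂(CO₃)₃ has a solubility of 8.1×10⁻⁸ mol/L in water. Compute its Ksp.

La₂(CO₃)₃(s) ⇌ 2 La³⁺(aq) + 3 CO₃²⁻(aq)
For each mole of La₂(CO₃)₃ that dissolves per liter, [La³⁺] = 2s and [CO₃²⁻] = 3s; let s denote this solubility.
Ksp = [La³⁺]^2[CO₃²⁻]^3 = (2s)^2 · (3s)^3 = 108s^5
Ksp = 108 × (8.1×10⁻⁸)^5 = 3.8×10⁻³⁴

Ksp = 3.8×10⁻³⁴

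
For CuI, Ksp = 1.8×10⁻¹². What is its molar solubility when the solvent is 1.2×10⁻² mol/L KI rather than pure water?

CuI(s) ⇌ Cu⁺(aq) + I⁻(aq)
Let s be the solubility of CuI here. The common ion gives [I⁻] ≈ 1.2×10⁻² mol/L, and [Cu⁺] = s.
Ksp = [Cu⁺][I⁻] = s(1.2×10⁻²)
s = 1.8×10⁻¹² / (1.2×10⁻²) = 1.5×10⁻¹⁰
s = 1.5×10⁻¹⁰ mol/L

1.5×10⁻¹⁰ M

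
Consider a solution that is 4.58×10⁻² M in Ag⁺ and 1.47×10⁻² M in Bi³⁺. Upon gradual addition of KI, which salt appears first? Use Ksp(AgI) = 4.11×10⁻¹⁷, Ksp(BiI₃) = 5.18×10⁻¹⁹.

AgI

Precipitation of each salt begins when its ion product equals Ksp.
For AgI: [I⁻] = (Ksp/[Ag⁺]) = 8.97×10⁻¹⁶ M
For BiI₃: [I⁻] = (Ksp/[Bi³⁺])^(1/3) = 3.28×10⁻⁶ M
The smaller threshold [I⁻] is reached first, so AgI precipitates first.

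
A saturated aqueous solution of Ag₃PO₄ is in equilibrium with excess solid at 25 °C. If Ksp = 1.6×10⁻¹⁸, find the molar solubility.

1.6×10⁻⁵ M

Ag₃PO₄(s) ⇌ 3 Ag⁺(aq) + PO₄³⁻(aq)
With molar solubility s: [Ag⁺] = 3s, [PO₄³⁻] = s.
Ksp = [Ag⁺]^3[PO₄³⁻] = (3s)^3 · s = 27s^4
27s^4 = 1.6×10⁻¹⁸  ⇒  s^4 = 5.9×10⁻²⁰
s = 1.6×10⁻⁵ mol/L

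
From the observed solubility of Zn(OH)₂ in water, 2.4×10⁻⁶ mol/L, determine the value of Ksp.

Zn(OH)₂(s) ⇌ Zn²⁺(aq) + 2 OH⁻(aq)
With molar solubility s: [Zn²⁺] = s, [OH⁻] = 2s.
Ksp = [Zn²⁺][OH⁻]^2 = s · (2s)^2 = 4s^3
Ksp = 4 × (2.4×10⁻⁶)^3 = 5.5×10⁻¹⁷

Ksp = 5.5×10⁻¹⁷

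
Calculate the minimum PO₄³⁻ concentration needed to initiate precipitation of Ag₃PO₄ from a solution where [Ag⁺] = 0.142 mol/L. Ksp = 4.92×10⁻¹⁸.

1.72×10⁻¹⁵ M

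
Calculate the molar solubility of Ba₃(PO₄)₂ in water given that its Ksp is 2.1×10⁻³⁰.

4.5×10⁻⁷ M

Ba₃(PO₄)₂(s) ⇌ 3 Ba²⁺(aq) + 2 PO₄³⁻(aq)
Call the molar solubility s, so that [Ba²⁺] = 3s and [PO₄³⁻] = 2s.
Ksp = [Ba²⁺]^3[PO₄³⁻]^2 = (3s)^3 · (2s)^2 = 108s^5
108s^5 = 2.1×10⁻³⁰  ⇒  s^5 = 1.9×10⁻³²
s = 4.5×10⁻⁷ mol L⁻¹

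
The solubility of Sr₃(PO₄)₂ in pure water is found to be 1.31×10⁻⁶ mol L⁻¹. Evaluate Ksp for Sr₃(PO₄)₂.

Sr₃(PO₄)₂(s) ⇌ 3 Sr²⁺(aq) + 2 PO₄³⁻(aq)
Let s be the molar solubility. Then [Sr²⁺] = 3s and [PO₄³⁻] = 2s.
Ksp = [Sr²⁺]^3[PO₄³⁻]^2 = (3s)^3 · (2s)^2 = 108s^5
Ksp = 108 × (1.31×10⁻⁶)^5 = 4.17×10⁻²⁸

Ksp = 4.17×10⁻²⁸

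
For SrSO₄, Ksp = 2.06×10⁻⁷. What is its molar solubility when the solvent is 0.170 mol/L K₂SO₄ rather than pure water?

1.21×10⁻⁶ M

SrSO₄(s) ⇌ Sr²⁺(aq) + SO₄²⁻(aq)
The solution already contains SO₄²⁻ at 0.170 mol/L. Let s be the molar solubility of SrSO₄.
[SO₄²⁻] ≈ 0.170 mol/L (common ion dominates); [Sr²⁺] = s.
Ksp = [Sr²⁺][SO₄²⁻] = s(0.170)
s = 2.06×10⁻⁷ / (0.170) = 1.21×10⁻⁶
s = 1.21×10⁻⁶ mol/L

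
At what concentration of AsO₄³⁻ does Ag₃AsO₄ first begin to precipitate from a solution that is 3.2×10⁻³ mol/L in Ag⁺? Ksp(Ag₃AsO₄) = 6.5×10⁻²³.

The threshold for precipitation is Q = Ksp.
Ag₃AsO₄(s) ⇌ 3 Ag⁺(aq) + AsO₄³⁻(aq)
Ksp = [Ag⁺]^3[AsO₄³⁻] = [AsO₄³⁻](3.2×10⁻³)^3
[AsO₄³⁻] = 6.5×10⁻²³ / (3.2×10⁻³)^3 = 2.0×10⁻¹⁵
[AsO₄³⁻] = 2.0×10⁻¹⁵ mol/L

2.0×10⁻¹⁵ M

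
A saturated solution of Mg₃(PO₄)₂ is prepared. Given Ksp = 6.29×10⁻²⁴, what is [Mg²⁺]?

Mg₃(PO₄)₂(s) ⇌ 3 Mg²⁺(aq) + 2 PO₄³⁻(aq)
For each mole of Mg₃(PO₄)₂ that dissolves per liter, [Mg²⁺] = 3s and [PO₄³⁻] = 2s; let s denote this solubility.
Ksp = [Mg²⁺]^3[PO₄³⁻]^2 = (3s)^3 · (2s)^2 = 108s^5 = 6.29×10⁻²⁴
s = 8.98×10⁻⁶ mol L⁻¹
[Mg²⁺] = 3s = 2.69×10⁻⁵ mol L⁻¹

2.69×10⁻⁵ M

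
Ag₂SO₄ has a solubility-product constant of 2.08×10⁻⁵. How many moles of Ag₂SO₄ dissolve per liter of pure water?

1.73×10⁻² M

Ag₂SO₄(s) ⇌ 2 Ag⁺(aq) + SO₄²⁻(aq)
With molar solubility s: [Ag⁺] = 2s, [SO₄²⁻] = s.
Ksp = [Ag⁺]^2[SO₄²⁻] = (2s)^2 · s = 4s^3
4s^3 = 2.08×10⁻⁵  ⇒  s^3 = 5.20×10⁻⁶
s = (5.20×10⁻⁶)^(1/3) = 1.73×10⁻² mol L⁻¹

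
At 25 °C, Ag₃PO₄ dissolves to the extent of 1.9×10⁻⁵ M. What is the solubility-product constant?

Ag₃PO₄(s) ⇌ 3 Ag⁺(aq) + PO₄³⁻(aq)
Let s be the molar solubility. Then [Ag⁺] = 3s and [PO₄³⁻] = s.
Ksp = [Ag⁺]^3[PO₄³⁻] = (3s)^3 · s = 27s^4
Ksp = 27 × (1.9×10⁻⁵)^4 = 3.5×10⁻¹⁸

Ksp = 3.5×10⁻¹⁸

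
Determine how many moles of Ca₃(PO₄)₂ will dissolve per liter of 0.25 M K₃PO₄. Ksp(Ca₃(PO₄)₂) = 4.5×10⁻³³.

1.4×10⁻¹¹ M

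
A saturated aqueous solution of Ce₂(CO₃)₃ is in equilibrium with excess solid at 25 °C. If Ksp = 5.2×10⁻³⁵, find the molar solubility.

5.5×10⁻⁸ M

Ce₂(CO₃)₃(s) ⇌ 2 Ce³⁺(aq) + 3 CO₃²⁻(aq)
If s mol/L of Ce₂(CO₃)₃ dissolves, [Ce³⁺] = 2s and [CO₃²⁻] = 3s.
Ksp = [Ce³⁺]^2[CO₃²⁻]^3 = (2s)^2 · (3s)^3 = 108s^5
108s^5 = 5.2×10⁻³⁵  ⇒  s^5 = 4.8×10⁻³⁷
Taking the 5th root, s = 5.5×10⁻⁸ mol L⁻¹.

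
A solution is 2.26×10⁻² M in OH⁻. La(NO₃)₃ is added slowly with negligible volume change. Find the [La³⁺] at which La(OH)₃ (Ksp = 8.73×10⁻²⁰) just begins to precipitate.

The threshold for precipitation is Q = Ksp.
La(OH)₃(s) ⇌ La³⁺(aq) + 3 OH⁻(aq)
Ksp = [La³⁺][OH⁻]^3 = [La³⁺](2.26×10⁻²)^3
[La³⁺] = 8.73×10⁻²⁰ / (2.26×10⁻²)^3 = 7.56×10⁻¹⁵
[La³⁺] = 7.56×10⁻¹⁵ M

7.56×10⁻¹⁵ M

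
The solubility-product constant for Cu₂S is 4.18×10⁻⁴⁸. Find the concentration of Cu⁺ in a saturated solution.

2.03×10⁻¹⁶ M

Cu₂S(s) ⇌ 2 Cu⁺(aq) + S²⁻(aq)
If s mol/L of Cu₂S dissolves, [Cu⁺] = 2s and [S²⁻] = s.
Ksp = [Cu⁺]^2[S²⁻] = (2s)^2 · s = 4s^3 = 4.18×10⁻⁴⁸
s = 1.01×10⁻¹⁶ mol L⁻¹
[Cu⁺] = 2s = 2.03×10⁻¹⁶ mol L⁻¹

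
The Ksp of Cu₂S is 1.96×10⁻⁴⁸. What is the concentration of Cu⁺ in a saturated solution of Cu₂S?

Cu₂S(s) ⇌ 2 Cu⁺(aq) + S²⁻(aq)
Let s be the molar solubility. Then [Cu⁺] = 2s and [S²⁻] = s.
Ksp = [Cu⁺]^2[S²⁻] = (2s)^2 · s = 4s^3 = 1.96×10⁻⁴⁸
s = 7.88×10⁻¹⁷ mol L⁻¹
[Cu⁺] = 2s = 1.58×10⁻¹⁶ mol L⁻¹

1.58×10⁻¹⁶ M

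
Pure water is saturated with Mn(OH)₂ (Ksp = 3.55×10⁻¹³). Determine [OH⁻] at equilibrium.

8.92×10⁻⁵ M

Mn(OH)₂(s) ⇌ Mn²⁺(aq) + 2 OH⁻(aq)
If s mol/L of Mn(OH)₂ dissolves, [Mn²⁺] = s and [OH⁻] = 2s.
Ksp = [Mn²⁺][OH⁻]^2 = s · (2s)^2 = 4s^3 = 3.55×10⁻¹³
s = 4.46×10⁻⁵ M
[OH⁻] = 2s = 8.92×10⁻⁵ M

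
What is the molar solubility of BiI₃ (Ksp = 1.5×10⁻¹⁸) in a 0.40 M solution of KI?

2.3×10⁻¹⁷ M

BiI₃(s) ⇌ Bi³⁺(aq) + 3 I⁻(aq)
Let s be the solubility of BiI₃ here. The common ion gives [I⁻] ≈ 0.40 M, and [Bi³⁺] = s.
Ksp = [Bi³⁺][I⁻]^3 = s(0.40)^3
s = 1.5×10⁻¹⁸ / (0.40)^3 = 2.3×10⁻¹⁷
s = 2.3×10⁻¹⁷ M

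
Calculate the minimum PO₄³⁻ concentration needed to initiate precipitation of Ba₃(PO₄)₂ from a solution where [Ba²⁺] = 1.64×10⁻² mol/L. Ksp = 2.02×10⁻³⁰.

6.77×10⁻¹³ M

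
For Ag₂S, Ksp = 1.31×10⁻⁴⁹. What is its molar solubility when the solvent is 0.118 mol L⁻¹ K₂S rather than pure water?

5.27×10⁻²⁵ M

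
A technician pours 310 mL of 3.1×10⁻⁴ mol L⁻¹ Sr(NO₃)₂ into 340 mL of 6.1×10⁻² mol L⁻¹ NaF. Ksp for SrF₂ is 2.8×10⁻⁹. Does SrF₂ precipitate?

After mixing, V = 310 mL + 340 mL = 650 mL.
[Sr²⁺] = (3.1×10⁻⁴)(310)/650 = 1.5×10⁻⁴ mol L⁻¹
[F⁻] = (6.1×10⁻²)(340)/650 = 3.2×10⁻² mol L⁻¹
Q = [Sr²⁺][F⁻]^2 = 1.5×10⁻⁷
Q = 1.5×10⁻⁷ > Ksp = 2.8×10⁻⁹, so the solution is supersaturated and SrF₂ precipitates.

Yes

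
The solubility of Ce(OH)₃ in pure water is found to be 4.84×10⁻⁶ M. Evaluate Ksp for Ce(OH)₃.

Ksp = 1.48×10⁻²⁰

Ce(OH)₃(s) ⇌ Ce³⁺(aq) + 3 OH⁻(aq)
Let s be the molar solubility. Then [Ce³⁺] = s and [OH⁻] = 3s.
Ksp = [Ce³⁺][OH⁻]^3 = s · (3s)^3 = 27s^4
Ksp = 27 × (4.84×10⁻⁶)^4 = 1.48×10⁻²⁰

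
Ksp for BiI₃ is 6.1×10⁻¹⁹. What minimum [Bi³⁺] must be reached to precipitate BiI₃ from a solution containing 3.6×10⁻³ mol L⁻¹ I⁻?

Precipitation of each salt begins when its ion product equals Ksp.
BiI₃(s) ⇌ Bi³⁺(aq) + 3 I⁻(aq)
Ksp = [Bi³⁺][I⁻]^3 = [Bi³⁺](3.6×10⁻³)^3
[Bi³⁺] = 6.1×10⁻¹⁹ / (3.6×10⁻³)^3 = 1.3×10⁻¹¹
[Bi³⁺] = 1.3×10⁻¹¹ mol L⁻¹

1.3×10⁻¹¹ M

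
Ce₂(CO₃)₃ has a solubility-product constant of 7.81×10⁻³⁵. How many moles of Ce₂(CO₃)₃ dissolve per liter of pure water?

Ce₂(CO₃)₃(s) ⇌ 2 Ce³⁺(aq) + 3 CO₃²⁻(aq)
With molar solubility s: [Ce³⁺] = 2s, [CO₃²⁻] = 3s.
Ksp = [Ce³⁺]^2[CO₃²⁻]^3 = (2s)^2 · (3s)^3 = 108s^5
108s^5 = 7.81×10⁻³⁵  ⇒  s^5 = 7.23×10⁻³⁷
s = 5.91×10⁻⁸ mol/L

5.91×10⁻⁸ M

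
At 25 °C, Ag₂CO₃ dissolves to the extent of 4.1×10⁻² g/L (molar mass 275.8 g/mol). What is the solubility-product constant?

Ksp = 1.3×10⁻¹¹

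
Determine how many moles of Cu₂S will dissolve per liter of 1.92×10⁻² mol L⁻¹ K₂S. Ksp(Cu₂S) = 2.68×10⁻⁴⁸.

5.91×10⁻²⁴ M

Cu₂S(s) ⇌ 2 Cu⁺(aq) + S²⁻(aq)
With S²⁻ already at 1.92×10⁻² mol L⁻¹ and s small, take [S²⁻] ≈ 1.92×10⁻² mol L⁻¹ and [Cu⁺] = 2s.
Ksp = [Cu⁺]^2[S²⁻] = (2s)^2(1.92×10⁻²)
(2s)^2 = 2.68×10⁻⁴⁸ / (1.92×10⁻²) = 1.40×10⁻⁴⁶
s = 5.91×10⁻²⁴ mol L⁻¹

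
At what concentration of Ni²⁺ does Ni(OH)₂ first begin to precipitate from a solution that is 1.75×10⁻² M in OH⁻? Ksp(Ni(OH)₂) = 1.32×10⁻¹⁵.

4.31×10⁻¹² M

Precipitation of each salt begins when its ion product equals Ksp.
Ni(OH)₂(s) ⇌ Ni²⁺(aq) + 2 OH⁻(aq)
Ksp = [Ni²⁺][OH⁻]^2 = [Ni²⁺](1.75×10⁻²)^2
[Ni²⁺] = 1.32×10⁻¹⁵ / (1.75×10⁻²)^2 = 4.31×10⁻¹²
[Ni²⁺] = 4.31×10⁻¹² M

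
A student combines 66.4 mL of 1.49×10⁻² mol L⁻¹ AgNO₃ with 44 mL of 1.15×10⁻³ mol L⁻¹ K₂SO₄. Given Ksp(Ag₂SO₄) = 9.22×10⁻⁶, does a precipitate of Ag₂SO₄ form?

No

The combined volume is 110.4 mL.
[Ag⁺] = (1.49×10⁻²)(66.4)/110.4 = 8.96×10⁻³ mol L⁻¹
[SO₄²⁻] = (1.15×10⁻³)(44)/110.4 = 4.58×10⁻⁴ mol L⁻¹
Q = [Ag⁺]^2[SO₄²⁻] = 3.68×10⁻⁸
Q < Ksp (3.68×10⁻⁸ vs 9.22×10⁻⁶); the solution remains unsaturated and no precipitate forms.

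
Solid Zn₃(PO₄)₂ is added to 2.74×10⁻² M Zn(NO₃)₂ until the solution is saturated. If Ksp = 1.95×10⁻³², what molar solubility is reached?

Zn₃(PO₄)₂(s) ⇌ 3 Zn²⁺(aq) + 2 PO₄³⁻(aq)
Let s be the solubility of Zn₃(PO₄)₂ here. The common ion gives [Zn²⁺] ≈ 2.74×10⁻² M, and [PO₄³⁻] = 2s.
Ksp = [Zn²⁺]^3[PO₄³⁻]^2 = (2.74×10⁻²)^3(2s)^2
(2s)^2 = 1.95×10⁻³² / (2.74×10⁻²)^3 = 9.48×10⁻²⁸
s = 1.54×10⁻¹⁴ M

1.54×10⁻¹⁴ M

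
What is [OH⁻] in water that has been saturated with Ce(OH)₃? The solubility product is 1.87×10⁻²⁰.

1.54×10⁻⁵ M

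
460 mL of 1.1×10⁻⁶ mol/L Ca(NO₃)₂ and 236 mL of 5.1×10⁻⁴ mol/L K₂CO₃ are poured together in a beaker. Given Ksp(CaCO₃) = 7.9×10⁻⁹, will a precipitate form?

Total volume after mixing = 460 + 236 = 696 mL.
[Ca²⁺] = (1.1×10⁻⁶)(460)/696 = 7.3×10⁻⁷ mol/L
[CO₃²⁻] = (5.1×10⁻⁴)(236)/696 = 1.7×10⁻⁴ mol/L
Q = [Ca²⁺][CO₃²⁻] = 1.3×10⁻¹⁰
Q < Ksp (1.3×10⁻¹⁰ vs 7.9×10⁻⁹); the solution remains unsaturated and no precipitate forms.

No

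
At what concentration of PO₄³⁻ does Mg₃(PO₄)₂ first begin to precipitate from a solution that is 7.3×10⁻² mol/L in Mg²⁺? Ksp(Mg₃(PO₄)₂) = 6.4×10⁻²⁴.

Precipitation of each salt begins when its ion product equals Ksp.
Mg₃(PO₄)₂(s) ⇌ 3 Mg²⁺(aq) + 2 PO₄³⁻(aq)
Ksp = [Mg²⁺]^3[PO₄³⁻]^2 = [PO₄³⁻]^2(7.3×10⁻²)^3
[PO₄³⁻]^2 = 6.4×10⁻²⁴ / (7.3×10⁻²)^3 = 1.6×10⁻²⁰
[PO₄³⁻] = 1.3×10⁻¹⁰ mol/L

1.3×10⁻¹⁰ M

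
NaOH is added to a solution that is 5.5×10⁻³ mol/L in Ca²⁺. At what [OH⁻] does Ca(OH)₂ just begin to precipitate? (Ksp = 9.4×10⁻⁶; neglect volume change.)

4.1×10⁻² M

A salt starts to precipitate once the ion product Q reaches its Ksp.
Ca(OH)₂(s) ⇌ Ca²⁺(aq) + 2 OH⁻(aq)
Ksp = [Ca²⁺][OH⁻]^2 = [OH⁻]^2(5.5×10⁻³)
[OH⁻]^2 = 9.4×10⁻⁶ / (5.5×10⁻³) = 1.7×10⁻³
[OH⁻] = 4.1×10⁻² mol/L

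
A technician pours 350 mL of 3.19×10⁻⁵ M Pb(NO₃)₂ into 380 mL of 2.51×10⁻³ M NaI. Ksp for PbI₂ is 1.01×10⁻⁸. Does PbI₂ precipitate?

No

After mixing, V = 350 mL + 380 mL = 730 mL.
[Pb²⁺] = (3.19×10⁻⁵)(350)/730 = 1.53×10⁻⁵ M
[I⁻] = (2.51×10⁻³)(380)/730 = 1.31×10⁻³ M
Q = [Pb²⁺][I⁻]^2 = 2.61×10⁻¹¹
Q = 2.61×10⁻¹¹ < Ksp = 1.01×10⁻⁸, so the solution is unsaturated and no precipitate forms.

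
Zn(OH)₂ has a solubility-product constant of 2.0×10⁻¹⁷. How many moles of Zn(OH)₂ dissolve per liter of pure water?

1.7×10⁻⁶ M

Zn(OH)₂(s) ⇌ Zn²⁺(aq) + 2 OH⁻(aq)
Call the molar solubility s, so that [Zn²⁺] = s and [OH⁻] = 2s.
Ksp = [Zn²⁺][OH⁻]^2 = s · (2s)^2 = 4s^3
4s^3 = 2.0×10⁻¹⁷  ⇒  s^3 = 5.0×10⁻¹⁸
s = 1.7×10⁻⁶ mol L⁻¹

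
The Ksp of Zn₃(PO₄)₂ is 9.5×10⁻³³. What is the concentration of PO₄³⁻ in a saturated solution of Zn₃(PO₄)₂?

3.1×10⁻⁷ M

Zn₃(PO₄)₂(s) ⇌ 3 Zn²⁺(aq) + 2 PO₄³⁻(aq)
For each mole of Zn₃(PO₄)₂ that dissolves per liter, [Zn²⁺] = 3s and [PO₄³⁻] = 2s; let s denote this solubility.
Ksp = [Zn²⁺]^3[PO₄³⁻]^2 = (3s)^3 · (2s)^2 = 108s^5 = 9.5×10⁻³³
s = 1.5×10⁻⁷ mol/L
[PO₄³⁻] = 2s = 3.1×10⁻⁷ mol/L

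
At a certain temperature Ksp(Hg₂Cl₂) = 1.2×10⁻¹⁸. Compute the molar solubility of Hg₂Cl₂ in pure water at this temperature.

6.7×10⁻⁷ M

Hg₂Cl₂(s) ⇌ Hg₂²⁺(aq) + 2 Cl⁻(aq)
With molar solubility s: [Hg₂²⁺] = s, [Cl⁻] = 2s.
Ksp = [Hg₂²⁺][Cl⁻]^2 = s · (2s)^2 = 4s^3
4s^3 = 1.2×10⁻¹⁸  ⇒  s^3 = 3.0×10⁻¹⁹
s = (3.0×10⁻¹⁹)^(1/3) = 6.7×10⁻⁷ mol L⁻¹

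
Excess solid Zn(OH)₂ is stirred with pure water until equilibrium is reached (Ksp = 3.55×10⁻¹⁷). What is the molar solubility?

Zn(OH)₂(s) ⇌ Zn²⁺(aq) + 2 OH⁻(aq)
Call the molar solubility s, so that [Zn²⁺] = s and [OH⁻] = 2s.
Ksp = [Zn²⁺][OH⁻]^2 = s · (2s)^2 = 4s^3
4s^3 = 3.55×10⁻¹⁷  ⇒  s^3 = 8.88×10⁻¹⁸
s = (8.88×10⁻¹⁸)^(1/3) = 2.07×10⁻⁶ mol L⁻¹

2.07×10⁻⁶ M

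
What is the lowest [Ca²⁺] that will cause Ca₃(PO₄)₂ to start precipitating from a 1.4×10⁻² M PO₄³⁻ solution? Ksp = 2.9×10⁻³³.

2.5×10⁻¹⁰ M

The threshold for precipitation is Q = Ksp.
Ca₃(PO₄)₂(s) ⇌ 3 Ca²⁺(aq) + 2 PO₄³⁻(aq)
Ksp = [Ca²⁺]^3[PO₄³⁻]^2 = [Ca²⁺]^3(1.4×10⁻²)^2
[Ca²⁺]^3 = 2.9×10⁻³³ / (1.4×10⁻²)^2 = 1.5×10⁻²⁹
[Ca²⁺] = 2.5×10⁻¹⁰ M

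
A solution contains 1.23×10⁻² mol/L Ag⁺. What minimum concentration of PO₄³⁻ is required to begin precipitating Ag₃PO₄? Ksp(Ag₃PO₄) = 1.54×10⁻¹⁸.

Precipitation of each salt begins when its ion product equals Ksp.
Ag₃PO₄(s) ⇌ 3 Ag⁺(aq) + PO₄³⁻(aq)
Ksp = [Ag⁺]^3[PO₄³⁻] = [PO₄³⁻](1.23×10⁻²)^3
[PO₄³⁻] = 1.54×10⁻¹⁸ / (1.23×10⁻²)^3 = 8.28×10⁻¹³
[PO₄³⁻] = 8.28×10⁻¹³ mol/L

8.28×10⁻¹³ M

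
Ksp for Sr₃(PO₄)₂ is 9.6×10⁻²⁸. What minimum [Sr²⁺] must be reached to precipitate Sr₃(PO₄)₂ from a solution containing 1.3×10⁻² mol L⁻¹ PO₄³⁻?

1.8×10⁻⁸ M

Precipitation begins when Q = Ksp.
Sr₃(PO₄)₂(s) ⇌ 3 Sr²⁺(aq) + 2 PO₄³⁻(aq)
Ksp = [Sr²⁺]^3[PO₄³⁻]^2 = [Sr²⁺]^3(1.3×10⁻²)^2
[Sr²⁺]^3 = 9.6×10⁻²⁸ / (1.3×10⁻²)^2 = 5.7×10⁻²⁴
[Sr²⁺] = 1.8×10⁻⁸ mol L⁻¹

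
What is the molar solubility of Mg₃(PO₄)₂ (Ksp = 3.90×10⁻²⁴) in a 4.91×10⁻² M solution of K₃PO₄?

3.91×10⁻⁸ M

Mg₃(PO₄)₂(s) ⇌ 3 Mg²⁺(aq) + 2 PO₄³⁻(aq)
Let s be the solubility of Mg₃(PO₄)₂ here. The common ion gives [PO₄³⁻] ≈ 4.91×10⁻² M, and [Mg²⁺] = 3s.
Ksp = [Mg²⁺]^3[PO₄³⁻]^2 = (3s)^3(4.91×10⁻²)^2
(3s)^3 = 3.90×10⁻²⁴ / (4.91×10⁻²)^2 = 1.62×10⁻²¹
s = 3.91×10⁻⁸ M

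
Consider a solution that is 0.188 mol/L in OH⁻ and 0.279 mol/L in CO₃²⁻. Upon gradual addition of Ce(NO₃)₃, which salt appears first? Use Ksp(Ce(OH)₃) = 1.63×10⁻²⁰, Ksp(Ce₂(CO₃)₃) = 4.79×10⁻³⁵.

A salt starts to precipitate once the ion product Q reaches its Ksp.
For Ce(OH)₃: [Ce³⁺] = (Ksp/[OH⁻]^3) = 2.45×10⁻¹⁸ mol/L
For Ce₂(CO₃)₃: [Ce³⁺] = (Ksp/[CO₃²⁻]^3)^(1/2) = 4.70×10⁻¹⁷ mol/L
Ce(OH)₃ requires the lower [Ce³⁺], so it precipitates first.

Ce(OH)₃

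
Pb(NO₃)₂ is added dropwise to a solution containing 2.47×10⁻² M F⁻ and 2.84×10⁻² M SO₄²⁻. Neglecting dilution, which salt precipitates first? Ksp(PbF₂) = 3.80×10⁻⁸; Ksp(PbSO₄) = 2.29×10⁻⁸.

PbSO₄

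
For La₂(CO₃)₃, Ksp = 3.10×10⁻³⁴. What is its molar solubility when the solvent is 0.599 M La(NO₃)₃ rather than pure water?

3.17×10⁻¹² M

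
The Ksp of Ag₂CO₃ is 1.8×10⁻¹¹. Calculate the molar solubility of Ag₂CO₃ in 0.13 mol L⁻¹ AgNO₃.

1.1×10⁻⁹ M

Ag₂CO₃(s) ⇌ 2 Ag⁺(aq) + CO₃²⁻(aq)
Let s be the solubility of Ag₂CO₃ here. The common ion gives [Ag⁺] ≈ 0.13 mol L⁻¹, and [CO₃²⁻] = s.
Ksp = [Ag⁺]^2[CO₃²⁻] = (0.13)^2s
s = 1.8×10⁻¹¹ / (0.13)^2 = 1.1×10⁻⁹
s = 1.1×10⁻⁹ mol L⁻¹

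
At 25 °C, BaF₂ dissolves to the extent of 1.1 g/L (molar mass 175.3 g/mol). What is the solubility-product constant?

s = (1.1 g L⁻¹)/(175.3 g mol⁻¹) = 6.275×10⁻³ M
BaF₂(s) ⇌ Ba²⁺(aq) + 2 F⁻(aq)
For each mole of BaF₂ that dissolves per liter, [Ba²⁺] = s and [F⁻] = 2s; let s denote this solubility.
Ksp = [Ba²⁺][F⁻]^2 = s · (2s)^2 = 4s^3
Ksp = 4 × (6.275×10⁻³)^3 = 9.9×10⁻⁷

Ksp = 9.9×10⁻⁷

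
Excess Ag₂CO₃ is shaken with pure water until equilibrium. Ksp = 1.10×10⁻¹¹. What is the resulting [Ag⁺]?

2.80×10⁻⁴ M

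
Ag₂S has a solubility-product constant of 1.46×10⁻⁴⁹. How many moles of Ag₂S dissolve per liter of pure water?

Ag₂S(s) ⇌ 2 Ag⁺(aq) + S²⁻(aq)
If s mol/L of Ag₂S dissolves, [Ag⁺] = 2s and [S²⁻] = s.
Ksp = [Ag⁺]^2[S²⁻] = (2s)^2 · s = 4s^3
4s^3 = 1.46×10⁻⁴⁹  ⇒  s^3 = 3.65×10⁻⁵⁰
s = 3.32×10⁻¹⁷ mol/L

3.32×10⁻¹⁷ M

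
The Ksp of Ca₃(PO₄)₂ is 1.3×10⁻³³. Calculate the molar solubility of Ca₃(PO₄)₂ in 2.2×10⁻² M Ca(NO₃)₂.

5.5×10⁻¹⁵ M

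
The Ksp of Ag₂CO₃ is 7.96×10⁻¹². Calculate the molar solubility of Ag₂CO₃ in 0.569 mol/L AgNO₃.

Ag₂CO₃(s) ⇌ 2 Ag⁺(aq) + CO₃²⁻(aq)
The solution already contains Ag⁺ at 0.569 mol/L. Let s be the molar solubility of Ag₂CO₃.
[Ag⁺] ≈ 0.569 mol/L (common ion dominates); [CO₃²⁻] = s.
Ksp = [Ag⁺]^2[CO₃²⁻] = (0.569)^2s
s = 7.96×10⁻¹² / (0.569)^2 = 2.46×10⁻¹¹
s = 2.46×10⁻¹¹ mol/L

2.46×10⁻¹¹ M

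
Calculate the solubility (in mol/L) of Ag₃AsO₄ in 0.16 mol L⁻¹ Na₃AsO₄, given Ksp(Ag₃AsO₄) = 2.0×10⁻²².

Ag₃AsO₄(s) ⇌ 3 Ag⁺(aq) + AsO₄³⁻(aq)
AsO₄³⁻ is already present at 0.16 mol L⁻¹. If s mol/L of Ag₃AsO₄ dissolves, [Ag⁺] = 3s while [AsO₄³⁻] ≈ 0.16 mol L⁻¹.
Ksp = [Ag⁺]^3[AsO₄³⁻] = (3s)^3(0.16)
(3s)^3 = 2.0×10⁻²² / (0.16) = 1.3×10⁻²¹
s = 3.6×10⁻⁸ mol L⁻¹

3.6×10⁻⁸ M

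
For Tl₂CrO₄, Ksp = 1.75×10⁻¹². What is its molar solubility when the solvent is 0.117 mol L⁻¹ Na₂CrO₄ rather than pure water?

Tl₂CrO₄(s) ⇌ 2 Tl⁺(aq) + CrO₄²⁻(aq)
The solution already contains CrO₄²⁻ at 0.117 mol L⁻¹. Let s be the molar solubility of Tl₂CrO₄.
[CrO₄²⁻] ≈ 0.117 mol L⁻¹ (common ion dominates); [Tl⁺] = 2s.
Ksp = [Tl⁺]^2[CrO₄²⁻] = (2s)^2(0.117)
(2s)^2 = 1.75×10⁻¹² / (0.117) = 1.50×10⁻¹¹
s = 1.93×10⁻⁶ mol L⁻¹

1.93×10⁻⁶ M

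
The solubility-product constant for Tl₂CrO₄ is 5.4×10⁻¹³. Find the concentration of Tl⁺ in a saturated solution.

1.0×10⁻⁴ M

Tl₂CrO₄(s) ⇌ 2 Tl⁺(aq) + CrO₄²⁻(aq)
With molar solubility s: [Tl⁺] = 2s, [CrO₄²⁻] = s.
Ksp = [Tl⁺]^2[CrO₄²⁻] = (2s)^2 · s = 4s^3 = 5.4×10⁻¹³
s = 5.1×10⁻⁵ mol L⁻¹
[Tl⁺] = 2s = 1.0×10⁻⁴ mol L⁻¹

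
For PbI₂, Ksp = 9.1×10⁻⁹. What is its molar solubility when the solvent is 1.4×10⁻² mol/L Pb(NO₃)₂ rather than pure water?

4.0×10⁻⁴ M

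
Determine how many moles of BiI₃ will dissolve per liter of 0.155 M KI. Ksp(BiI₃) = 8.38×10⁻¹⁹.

2.25×10⁻¹⁶ M

BiI₃(s) ⇌ Bi³⁺(aq) + 3 I⁻(aq)
Let s be the solubility of BiI₃ here. The common ion gives [I⁻] ≈ 0.155 M, and [Bi³⁺] = s.
Ksp = [Bi³⁺][I⁻]^3 = s(0.155)^3
s = 8.38×10⁻¹⁹ / (0.155)^3 = 2.25×10⁻¹⁶
s = 2.25×10⁻¹⁶ M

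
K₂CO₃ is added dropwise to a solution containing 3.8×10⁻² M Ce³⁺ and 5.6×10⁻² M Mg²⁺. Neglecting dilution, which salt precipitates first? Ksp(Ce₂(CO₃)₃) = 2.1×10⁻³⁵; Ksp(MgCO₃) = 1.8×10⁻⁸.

Ce₂(CO₃)₃

Each salt precipitates once Q = Ksp for that salt.
For Ce₂(CO₃)₃: [CO₃²⁻] = (Ksp/[Ce³⁺]^2)^(1/3) = 2.4×10⁻¹¹ M
For MgCO₃: [CO₃²⁻] = (Ksp/[Mg²⁺]) = 3.2×10⁻⁷ M
Ce₂(CO₃)₃ requires the lower [CO₃²⁻], so it precipitates first.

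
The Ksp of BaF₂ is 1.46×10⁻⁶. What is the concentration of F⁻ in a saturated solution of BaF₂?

1.43×10⁻² M

BaF₂(s) ⇌ Ba²⁺(aq) + 2 F⁻(aq)
Call the molar solubility s, so that [Ba²⁺] = s and [F⁻] = 2s.
Ksp = [Ba²⁺][F⁻]^2 = s · (2s)^2 = 4s^3 = 1.46×10⁻⁶
s = 7.15×10⁻³ mol L⁻¹
[F⁻] = 2s = 1.43×10⁻² mol L⁻¹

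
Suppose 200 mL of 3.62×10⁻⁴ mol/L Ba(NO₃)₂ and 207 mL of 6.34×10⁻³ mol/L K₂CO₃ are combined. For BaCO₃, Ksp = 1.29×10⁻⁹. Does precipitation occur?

Yes

The combined volume is 407 mL.
[Ba²⁺] = (3.62×10⁻⁴)(200)/407 = 1.78×10⁻⁴ mol/L
[CO₃²⁻] = (6.34×10⁻³)(207)/407 = 3.22×10⁻³ mol/L
Q = [Ba²⁺][CO₃²⁻] = 5.74×10⁻⁷
Since Q (5.74×10⁻⁷) exceeds Ksp (1.29×10⁻⁹), BaCO₃ will precipitate.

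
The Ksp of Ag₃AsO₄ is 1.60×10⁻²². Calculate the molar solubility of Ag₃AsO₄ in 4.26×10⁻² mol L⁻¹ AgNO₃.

2.07×10⁻¹⁸ M

Ag₃AsO₄(s) ⇌ 3 Ag⁺(aq) + AsO₄³⁻(aq)
The solution already contains Ag⁺ at 4.26×10⁻² mol L⁻¹. Let s be the molar solubility of Ag₃AsO₄.
[Ag⁺] ≈ 4.26×10⁻² mol L⁻¹ (common ion dominates); [AsO₄³⁻] = s.
Ksp = [Ag⁺]^3[AsO₄³⁻] = (4.26×10⁻²)^3s
s = 1.60×10⁻²² / (4.26×10⁻²)^3 = 2.07×10⁻¹⁸
s = 2.07×10⁻¹⁸ mol L⁻¹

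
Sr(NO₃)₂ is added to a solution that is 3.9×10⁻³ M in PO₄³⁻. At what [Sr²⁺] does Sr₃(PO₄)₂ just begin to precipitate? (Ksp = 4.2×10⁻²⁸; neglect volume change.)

3.0×10⁻⁸ M

The threshold for precipitation is Q = Ksp.
Sr₃(PO₄)₂(s) ⇌ 3 Sr²⁺(aq) + 2 PO₄³⁻(aq)
Ksp = [Sr²⁺]^3[PO₄³⁻]^2 = [Sr²⁺]^3(3.9×10⁻³)^2
[Sr²⁺]^3 = 4.2×10⁻²⁸ / (3.9×10⁻³)^2 = 2.8×10⁻²³
[Sr²⁺] = 3.0×10⁻⁸ M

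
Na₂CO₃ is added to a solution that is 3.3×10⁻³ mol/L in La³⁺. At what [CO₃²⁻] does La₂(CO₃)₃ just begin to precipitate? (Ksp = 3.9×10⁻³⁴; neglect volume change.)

3.3×10⁻¹⁰ M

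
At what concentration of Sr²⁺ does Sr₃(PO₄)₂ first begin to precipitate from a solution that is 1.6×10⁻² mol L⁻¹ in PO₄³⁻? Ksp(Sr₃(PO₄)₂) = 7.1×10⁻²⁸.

1.4×10⁻⁸ M

The threshold for precipitation is Q = Ksp.
Sr₃(PO₄)₂(s) ⇌ 3 Sr²⁺(aq) + 2 PO₄³⁻(aq)
Ksp = [Sr²⁺]^3[PO₄³⁻]^2 = [Sr²⁺]^3(1.6×10⁻²)^2
[Sr²⁺]^3 = 7.1×10⁻²⁸ / (1.6×10⁻²)^2 = 2.8×10⁻²⁴
[Sr²⁺] = 1.4×10⁻⁸ mol L⁻¹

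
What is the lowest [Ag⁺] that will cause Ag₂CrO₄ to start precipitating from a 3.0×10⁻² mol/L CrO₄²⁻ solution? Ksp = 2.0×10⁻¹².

A salt starts to precipitate once the ion product Q reaches its Ksp.
Ag₂CrO₄(s) ⇌ 2 Ag⁺(aq) + CrO₄²⁻(aq)
Ksp = [Ag⁺]^2[CrO₄²⁻] = [Ag⁺]^2(3.0×10⁻²)
[Ag⁺]^2 = 2.0×10⁻¹² / (3.0×10⁻²) = 6.7×10⁻¹¹
[Ag⁺] = 8.2×10⁻⁶ mol/L

8.2×10⁻⁶ M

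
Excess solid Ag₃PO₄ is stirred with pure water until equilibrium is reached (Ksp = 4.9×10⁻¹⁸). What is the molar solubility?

2.1×10⁻⁵ M

Ag₃PO₄(s) ⇌ 3 Ag⁺(aq) + PO₄³⁻(aq)
With molar solubility s: [Ag⁺] = 3s, [PO₄³⁻] = s.
Ksp = [Ag⁺]^3[PO₄³⁻] = (3s)^3 · s = 27s^4
27s^4 = 4.9×10⁻¹⁸  ⇒  s^4 = 1.8×10⁻¹⁹
s = (1.8×10⁻¹⁹)^(1/4) = 2.1×10⁻⁵ M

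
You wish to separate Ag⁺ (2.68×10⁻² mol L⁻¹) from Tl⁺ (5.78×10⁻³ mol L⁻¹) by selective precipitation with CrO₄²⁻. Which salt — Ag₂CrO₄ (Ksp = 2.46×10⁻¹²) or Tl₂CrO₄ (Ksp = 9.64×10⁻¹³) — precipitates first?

Ag₂CrO₄

Precipitation of each salt begins when its ion product equals Ksp.
For Ag₂CrO₄: [CrO₄²⁻] = (Ksp/[Ag⁺]^2) = 3.43×10⁻⁹ mol L⁻¹
For Tl₂CrO₄: [CrO₄²⁻] = (Ksp/[Tl⁺]^2) = 2.89×10⁻⁸ mol L⁻¹
The smaller threshold [CrO₄²⁻] is reached first, so Ag₂CrO₄ precipitates first.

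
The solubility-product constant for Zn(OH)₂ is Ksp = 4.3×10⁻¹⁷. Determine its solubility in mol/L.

2.2×10⁻⁶ M

Zn(OH)₂(s) ⇌ Zn²⁺(aq) + 2 OH⁻(aq)
With molar solubility s: [Zn²⁺] = s, [OH⁻] = 2s.
Ksp = [Zn²⁺][OH⁻]^2 = s · (2s)^2 = 4s^3
4s^3 = 4.3×10⁻¹⁷  ⇒  s^3 = 1.1×10⁻¹⁷
s = 2.2×10⁻⁶ mol/L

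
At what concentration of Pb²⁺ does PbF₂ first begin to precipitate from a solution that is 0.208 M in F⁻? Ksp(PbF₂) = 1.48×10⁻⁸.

3.42×10⁻⁷ M

Each salt precipitates once Q = Ksp for that salt.
PbF₂(s) ⇌ Pb²⁺(aq) + 2 F⁻(aq)
Ksp = [Pb²⁺][F⁻]^2 = [Pb²⁺](0.208)^2
[Pb²⁺] = 1.48×10⁻⁸ / (0.208)^2 = 3.42×10⁻⁷
[Pb²⁺] = 3.42×10⁻⁷ M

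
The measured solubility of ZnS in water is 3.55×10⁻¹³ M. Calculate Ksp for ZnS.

Ksp = 1.26×10⁻²⁵

ZnS(s) ⇌ Zn²⁺(aq) + S²⁻(aq)
Call the molar solubility s, so that [Zn²⁺] = s and [S²⁻] = s.
Ksp = [Zn²⁺][S²⁻] = s · s = s^2
Ksp = (3.55×10⁻¹³)^2 = 1.26×10⁻²⁵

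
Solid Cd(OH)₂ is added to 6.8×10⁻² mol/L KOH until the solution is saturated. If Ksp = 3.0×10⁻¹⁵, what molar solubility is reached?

Cd(OH)₂(s) ⇌ Cd²⁺(aq) + 2 OH⁻(aq)
OH⁻ is already present at 6.8×10⁻² mol/L. If s mol/L of Cd(OH)₂ dissolves, [Cd²⁺] = s while [OH⁻] ≈ 6.8×10⁻² mol/L.
Ksp = [Cd²⁺][OH⁻]^2 = s(6.8×10⁻²)^2
s = 3.0×10⁻¹⁵ / (6.8×10⁻²)^2 = 6.5×10⁻¹³
s = 6.5×10⁻¹³ mol/L

6.5×10⁻¹³ M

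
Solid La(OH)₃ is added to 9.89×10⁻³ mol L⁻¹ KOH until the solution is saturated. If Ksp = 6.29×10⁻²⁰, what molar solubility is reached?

6.50×10⁻¹⁴ M

La(OH)₃(s) ⇌ La³⁺(aq) + 3 OH⁻(aq)
Let s be the solubility of La(OH)₃ here. The common ion gives [OH⁻] ≈ 9.89×10⁻³ mol L⁻¹, and [La³⁺] = s.
Ksp = [La³⁺][OH⁻]^3 = s(9.89×10⁻³)^3
s = 6.29×10⁻²⁰ / (9.89×10⁻³)^3 = 6.50×10⁻¹⁴
s = 6.50×10⁻¹⁴ mol L⁻¹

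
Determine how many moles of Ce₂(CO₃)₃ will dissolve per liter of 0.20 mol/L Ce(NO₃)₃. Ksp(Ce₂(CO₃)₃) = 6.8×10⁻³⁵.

4.0×10⁻¹² M

Ce₂(CO₃)₃(s) ⇌ 2 Ce³⁺(aq) + 3 CO₃²⁻(aq)
The solution already contains Ce³⁺ at 0.20 mol/L. Let s be the molar solubility of Ce₂(CO₃)₃.
[Ce³⁺] ≈ 0.20 mol/L (common ion dominates); [CO₃²⁻] = 3s.
Ksp = [Ce³⁺]^2[CO₃²⁻]^3 = (0.20)^2(3s)^3
(3s)^3 = 6.8×10⁻³⁵ / (0.20)^2 = 1.7×10⁻³³
s = 4.0×10⁻¹² mol/L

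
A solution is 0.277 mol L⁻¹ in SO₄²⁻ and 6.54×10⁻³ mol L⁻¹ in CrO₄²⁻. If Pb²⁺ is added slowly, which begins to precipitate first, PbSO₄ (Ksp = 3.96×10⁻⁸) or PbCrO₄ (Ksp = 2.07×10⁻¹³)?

Precipitation of each salt begins when its ion product equals Ksp.
For PbSO₄: [Pb²⁺] = (Ksp/[SO₄²⁻]) = 1.43×10⁻⁷ mol L⁻¹
For PbCrO₄: [Pb²⁺] = (Ksp/[CrO₄²⁻]) = 3.17×10⁻¹¹ mol L⁻¹
The smaller threshold [Pb²⁺] is reached first, so PbCrO₄ precipitates first.

PbCrO₄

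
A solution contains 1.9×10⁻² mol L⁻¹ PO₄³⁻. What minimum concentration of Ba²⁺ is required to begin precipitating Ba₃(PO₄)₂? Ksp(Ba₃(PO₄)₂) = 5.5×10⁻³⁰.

A salt starts to precipitate once the ion product Q reaches its Ksp.
Ba₃(PO₄)₂(s) ⇌ 3 Ba²⁺(aq) + 2 PO₄³⁻(aq)
Ksp = [Ba²⁺]^3[PO₄³⁻]^2 = [Ba²⁺]^3(1.9×10⁻²)^2
[Ba²⁺]^3 = 5.5×10⁻³⁰ / (1.9×10⁻²)^2 = 1.5×10⁻²⁶
[Ba²⁺] = 2.5×10⁻⁹ mol L⁻¹

2.5×10⁻⁹ M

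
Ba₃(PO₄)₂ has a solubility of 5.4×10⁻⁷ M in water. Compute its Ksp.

Ba₃(PO₄)₂(s) ⇌ 3 Ba²⁺(aq) + 2 PO₄³⁻(aq)
Let s be the molar solubility. Then [Ba²⁺] = 3s and [PO₄³⁻] = 2s.
Ksp = [Ba²⁺]^3[PO₄³⁻]^2 = (3s)^3 · (2s)^2 = 108s^5
Ksp = 108 × (5.4×10⁻⁷)^5 = 5.0×10⁻³⁰

Ksp = 5.0×10⁻³⁰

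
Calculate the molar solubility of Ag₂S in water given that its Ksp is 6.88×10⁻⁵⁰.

2.58×10⁻¹⁷ M

Ag₂S(s) ⇌ 2 Ag⁺(aq) + S²⁻(aq)
Let s be the molar solubility. Then [Ag⁺] = 2s and [S²⁻] = s.
Ksp = [Ag⁺]^2[S²⁻] = (2s)^2 · s = 4s^3
4s^3 = 6.88×10⁻⁵⁰  ⇒  s^3 = 1.72×10⁻⁵⁰
s = (1.72×10⁻⁵⁰)^(1/3) = 2.58×10⁻¹⁷ mol L⁻¹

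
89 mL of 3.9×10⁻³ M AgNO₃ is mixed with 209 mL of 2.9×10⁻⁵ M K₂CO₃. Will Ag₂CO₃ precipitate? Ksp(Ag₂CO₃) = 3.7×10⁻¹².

Yes

After mixing, V = 89 mL + 209 mL = 298 mL.
[Ag⁺] = (3.9×10⁻³)(89)/298 = 1.2×10⁻³ M
[CO₃²⁻] = (2.9×10⁻⁵)(209)/298 = 2.0×10⁻⁵ M
Q = [Ag⁺]^2[CO₃²⁻] = 2.8×10⁻¹¹
Because Q > Ksp (2.8×10⁻¹¹ vs 3.7×10⁻¹²), a precipitate of Ag₂CO₃ forms.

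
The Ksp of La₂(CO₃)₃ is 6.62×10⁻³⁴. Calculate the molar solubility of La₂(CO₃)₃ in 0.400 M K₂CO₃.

5.09×10⁻¹⁷ M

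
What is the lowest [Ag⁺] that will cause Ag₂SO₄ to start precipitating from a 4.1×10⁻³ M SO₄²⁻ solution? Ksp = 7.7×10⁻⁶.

The threshold for precipitation is Q = Ksp.
Ag₂SO₄(s) ⇌ 2 Ag⁺(aq) + SO₄²⁻(aq)
Ksp = [Ag⁺]^2[SO₄²⁻] = [Ag⁺]^2(4.1×10⁻³)
[Ag⁺]^2 = 7.7×10⁻⁶ / (4.1×10⁻³) = 1.9×10⁻³
[Ag⁺] = 4.3×10⁻² M

4.3×10⁻² M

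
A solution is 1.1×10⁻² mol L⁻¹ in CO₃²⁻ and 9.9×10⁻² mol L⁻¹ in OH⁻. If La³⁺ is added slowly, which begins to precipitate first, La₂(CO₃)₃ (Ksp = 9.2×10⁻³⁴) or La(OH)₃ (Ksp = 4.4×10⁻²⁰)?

Each salt precipitates once Q = Ksp for that salt.
For La₂(CO₃)₃: [La³⁺] = (Ksp/[CO₃²⁻]^3)^(1/2) = 2.6×10⁻¹⁴ mol L⁻¹
For La(OH)₃: [La³⁺] = (Ksp/[OH⁻]^3) = 4.5×10⁻¹⁷ mol L⁻¹
Since La(OH)₃ needs less La³⁺ to reach saturation, it precipitates first.

La(OH)₃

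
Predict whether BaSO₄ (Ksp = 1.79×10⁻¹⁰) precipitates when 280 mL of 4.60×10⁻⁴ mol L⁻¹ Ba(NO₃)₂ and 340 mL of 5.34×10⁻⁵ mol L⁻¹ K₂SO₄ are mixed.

Yes

After mixing, V = 280 mL + 340 mL = 620 mL.
[Ba²⁺] = (4.60×10⁻⁴)(280)/620 = 2.08×10⁻⁴ mol L⁻¹
[SO₄²⁻] = (5.34×10⁻⁵)(340)/620 = 2.93×10⁻⁵ mol L⁻¹
Q = [Ba²⁺][SO₄²⁻] = 6.08×10⁻⁹
Because Q > Ksp (6.08×10⁻⁹ vs 1.79×10⁻¹⁰), a precipitate of BaSO₄ forms.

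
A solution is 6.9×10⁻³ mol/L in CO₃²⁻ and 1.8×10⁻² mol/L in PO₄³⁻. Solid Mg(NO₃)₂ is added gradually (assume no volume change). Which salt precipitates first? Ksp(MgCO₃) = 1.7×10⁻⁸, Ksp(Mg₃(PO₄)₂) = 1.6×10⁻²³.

Mg₃(PO₄)₂

Precipitation of each salt begins when its ion product equals Ksp.
For MgCO₃: [Mg²⁺] = (Ksp/[CO₃²⁻]) = 2.5×10⁻⁶ mol/L
For Mg₃(PO₄)₂: [Mg²⁺] = (Ksp/[PO₄³⁻]^2)^(1/3) = 3.7×10⁻⁷ mol/L
Mg₃(PO₄)₂ requires the lower [Mg²⁺], so it precipitates first.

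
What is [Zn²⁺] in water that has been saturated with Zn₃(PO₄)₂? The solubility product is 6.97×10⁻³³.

4.36×10⁻⁷ M

Zn₃(PO₄)₂(s) ⇌ 3 Zn²⁺(aq) + 2 PO₄³⁻(aq)
Call the molar solubility s, so that [Zn²⁺] = 3s and [PO₄³⁻] = 2s.
Ksp = [Zn²⁺]^3[PO₄³⁻]^2 = (3s)^3 · (2s)^2 = 108s^5 = 6.97×10⁻³³
s = 1.45×10⁻⁷ mol L⁻¹
[Zn²⁺] = 3s = 4.36×10⁻⁷ mol L⁻¹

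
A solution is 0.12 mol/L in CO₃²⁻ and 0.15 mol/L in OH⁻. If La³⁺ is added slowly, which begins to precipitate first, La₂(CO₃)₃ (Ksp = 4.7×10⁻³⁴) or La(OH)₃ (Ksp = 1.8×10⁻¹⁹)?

A salt starts to precipitate once the ion product Q reaches its Ksp.
For La₂(CO₃)₃: [La³⁺] = (Ksp/[CO₃²⁻]^3)^(1/2) = 5.2×10⁻¹⁶ mol/L
For La(OH)₃: [La³⁺] = (Ksp/[OH⁻]^3) = 5.3×10⁻¹⁷ mol/L
Since La(OH)₃ needs less La³⁺ to reach saturation, it precipitates first.

La(OH)₃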